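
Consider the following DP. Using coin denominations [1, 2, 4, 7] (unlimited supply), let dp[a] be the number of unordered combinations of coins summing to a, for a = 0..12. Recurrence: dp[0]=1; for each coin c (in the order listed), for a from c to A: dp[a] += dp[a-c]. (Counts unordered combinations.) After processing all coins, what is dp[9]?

after  coin     0     1     2     3     4     5     6     7     8     9    10    11    12
          1     1     1     1     1     1     1     1     1     1     1     1     1     1
          2     1     1     2     2     3     3     4     4     5     5     6     6     7
          4     1     1     2     2     4     4     6     6     9     9    12    12    16
          7     1     1     2     2     4     4     6     7    10    11    14    16    20

11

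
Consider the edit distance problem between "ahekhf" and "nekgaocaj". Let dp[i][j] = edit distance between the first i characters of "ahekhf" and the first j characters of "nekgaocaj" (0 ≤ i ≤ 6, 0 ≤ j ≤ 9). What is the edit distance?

8

   ''  n  e  k  g  a  o  c  a  j
''  0  1  2  3  4  5  6  7  8  9
 a  1  1  2  3  4  4  5  6  7  8
 h  2  2  2  3  4  5  5  6  7  8
 e  3  3  2  3  4  5  6  6  7  8
 k  4  4  3  2  3  4  5  6  7  8
 h  5  5  4  3  3  4  5  6  7  8
 f  6  6  5  4  4  4  5  6  7  8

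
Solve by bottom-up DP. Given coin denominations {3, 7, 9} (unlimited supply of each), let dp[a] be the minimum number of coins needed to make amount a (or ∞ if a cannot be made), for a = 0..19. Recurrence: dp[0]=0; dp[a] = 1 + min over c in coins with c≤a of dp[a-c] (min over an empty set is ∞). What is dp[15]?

 a  0  1  2  3  4  5  6  7  8  9 10 11 12 13 14 15 16 17 18 19
dp  0  -  -  1  -  -  2  1  -  1  2  -  2  3  2  3  2  3  2  3
(- denotes ∞ / unreachable)

3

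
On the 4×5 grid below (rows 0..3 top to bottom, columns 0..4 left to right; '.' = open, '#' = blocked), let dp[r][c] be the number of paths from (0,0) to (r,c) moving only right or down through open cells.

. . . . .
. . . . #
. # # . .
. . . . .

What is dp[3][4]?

r\c   0   1   2   3   4
  0   1   1   1   1   1
  1   1   2   3   4   0
  2   1   0   0   4   4
  3   1   1   1   5   9

9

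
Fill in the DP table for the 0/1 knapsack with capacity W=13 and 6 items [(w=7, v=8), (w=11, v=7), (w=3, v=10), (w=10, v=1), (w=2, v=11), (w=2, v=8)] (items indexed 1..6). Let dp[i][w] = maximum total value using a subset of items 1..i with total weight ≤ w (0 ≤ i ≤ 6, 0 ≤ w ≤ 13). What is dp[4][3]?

10

i\w   0   1   2   3   4   5   6   7   8   9  10  11  12  13
  0   0   0   0   0   0   0   0   0   0   0   0   0   0   0
  1   0   0   0   0   0   0   0   8   8   8   8   8   8   8
  2   0   0   0   0   0   0   0   8   8   8   8   8   8   8
  3   0   0   0  10  10  10  10  10  10  10  18  18  18  18
  4   0   0   0  10  10  10  10  10  10  10  18  18  18  18
  5   0   0  11  11  11  21  21  21  21  21  21  21  29  29
  6   0   0  11  11  19  21  21  29  29  29  29  29  29  29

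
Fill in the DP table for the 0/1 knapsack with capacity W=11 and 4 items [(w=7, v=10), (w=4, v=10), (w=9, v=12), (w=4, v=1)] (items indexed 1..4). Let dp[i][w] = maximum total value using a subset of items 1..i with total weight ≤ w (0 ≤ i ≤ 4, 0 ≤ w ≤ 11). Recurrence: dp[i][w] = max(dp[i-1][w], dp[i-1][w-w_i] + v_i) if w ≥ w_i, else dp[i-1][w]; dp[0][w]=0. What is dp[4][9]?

i\w   0   1   2   3   4   5   6   7   8   9  10  11
  0   0   0   0   0   0   0   0   0   0   0   0   0
  1   0   0   0   0   0   0   0  10  10  10  10  10
  2   0   0   0   0  10  10  10  10  10  10  10  20
  3   0   0   0   0  10  10  10  10  10  12  12  20
  4   0   0   0   0  10  10  10  10  11  12  12  20

12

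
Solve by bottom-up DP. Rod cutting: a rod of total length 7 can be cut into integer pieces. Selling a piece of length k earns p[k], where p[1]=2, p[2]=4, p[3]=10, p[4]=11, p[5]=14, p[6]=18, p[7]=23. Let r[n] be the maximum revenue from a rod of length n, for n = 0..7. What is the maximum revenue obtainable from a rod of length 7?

   n    0    1    2    3    4    5    6    7
r[n]    0    2    4   10   12   14   20   23

23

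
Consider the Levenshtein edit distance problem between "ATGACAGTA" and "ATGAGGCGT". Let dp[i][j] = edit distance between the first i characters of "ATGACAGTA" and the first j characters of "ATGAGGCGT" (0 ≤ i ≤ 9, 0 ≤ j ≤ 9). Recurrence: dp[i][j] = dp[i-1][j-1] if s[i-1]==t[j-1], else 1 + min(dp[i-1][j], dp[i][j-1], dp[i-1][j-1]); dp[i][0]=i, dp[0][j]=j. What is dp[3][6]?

   ''  A  T  G  A  G  G  C  G  T
''  0  1  2  3  4  5  6  7  8  9
 A  1  0  1  2  3  4  5  6  7  8
 T  2  1  0  1  2  3  4  5  6  7
 G  3  2  1  0  1  2  3  4  5  6
 A  4  3  2  1  0  1  2  3  4  5
 C  5  4  3  2  1  1  2  2  3  4
 A  6  5  4  3  2  2  2  3  3  4
 G  7  6  5  4  3  2  2  3  3  4
 T  8  7  6  5  4  3  3  3  4  3
 A  9  8  7  6  5  4  4  4  4  4

3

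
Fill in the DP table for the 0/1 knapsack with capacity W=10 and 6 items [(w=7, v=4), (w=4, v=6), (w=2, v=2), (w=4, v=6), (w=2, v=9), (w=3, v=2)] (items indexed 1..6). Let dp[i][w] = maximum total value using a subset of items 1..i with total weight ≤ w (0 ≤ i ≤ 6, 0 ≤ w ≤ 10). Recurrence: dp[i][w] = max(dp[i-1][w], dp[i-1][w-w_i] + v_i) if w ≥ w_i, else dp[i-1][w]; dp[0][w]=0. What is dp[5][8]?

i\w   0   1   2   3   4   5   6   7   8   9  10
  0   0   0   0   0   0   0   0   0   0   0   0
  1   0   0   0   0   0   0   0   4   4   4   4
  2   0   0   0   0   6   6   6   6   6   6   6
  3   0   0   2   2   6   6   8   8   8   8   8
  4   0   0   2   2   6   6   8   8  12  12  14
  5   0   0   9   9  11  11  15  15  17  17  21
  6   0   0   9   9  11  11  15  15  17  17  21

17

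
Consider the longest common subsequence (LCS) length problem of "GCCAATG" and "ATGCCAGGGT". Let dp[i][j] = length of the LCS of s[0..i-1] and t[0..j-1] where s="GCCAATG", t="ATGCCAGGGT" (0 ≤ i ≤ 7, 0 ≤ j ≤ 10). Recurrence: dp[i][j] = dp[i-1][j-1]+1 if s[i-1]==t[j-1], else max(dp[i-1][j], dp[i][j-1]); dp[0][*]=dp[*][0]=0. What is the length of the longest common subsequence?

5

   ''  A  T  G  C  C  A  G  G  G  T
''  0  0  0  0  0  0  0  0  0  0  0
 G  0  0  0  1  1  1  1  1  1  1  1
 C  0  0  0  1  2  2  2  2  2  2  2
 C  0  0  0  1  2  3  3  3  3  3  3
 A  0  1  1  1  2  3  4  4  4  4  4
 A  0  1  1  1  2  3  4  4  4  4  4
 T  0  1  2  2  2  3  4  4  4  4  5
 G  0  1  2  3  3  3  4  5  5  5  5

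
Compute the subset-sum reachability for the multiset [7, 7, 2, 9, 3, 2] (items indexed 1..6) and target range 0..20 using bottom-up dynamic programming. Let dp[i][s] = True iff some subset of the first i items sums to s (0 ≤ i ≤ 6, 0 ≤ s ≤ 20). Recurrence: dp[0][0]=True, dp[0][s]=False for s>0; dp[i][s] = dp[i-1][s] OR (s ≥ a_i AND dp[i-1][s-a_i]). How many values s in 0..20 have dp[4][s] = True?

8

i\s   0   1   2   3   4   5   6   7   8   9  10  11  12  13  14  15  16  17  18  19  20
  0   T   F   F   F   F   F   F   F   F   F   F   F   F   F   F   F   F   F   F   F   F
  1   T   F   F   F   F   F   F   T   F   F   F   F   F   F   F   F   F   F   F   F   F
  2   T   F   F   F   F   F   F   T   F   F   F   F   F   F   T   F   F   F   F   F   F
  3   T   F   T   F   F   F   F   T   F   T   F   F   F   F   T   F   T   F   F   F   F
  4   T   F   T   F   F   F   F   T   F   T   F   T   F   F   T   F   T   F   T   F   F
  5   T   F   T   T   F   T   F   T   F   T   T   T   T   F   T   F   T   T   T   T   F
  6   T   F   T   T   T   T   F   T   F   T   T   T   T   T   T   F   T   T   T   T   T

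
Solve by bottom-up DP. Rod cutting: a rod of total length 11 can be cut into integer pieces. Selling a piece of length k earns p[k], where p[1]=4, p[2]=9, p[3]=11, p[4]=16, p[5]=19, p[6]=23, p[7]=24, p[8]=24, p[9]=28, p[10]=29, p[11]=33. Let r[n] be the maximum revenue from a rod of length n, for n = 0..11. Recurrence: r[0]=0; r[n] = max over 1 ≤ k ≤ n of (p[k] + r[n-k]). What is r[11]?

   n    0    1    2    3    4    5    6    7    8    9   10   11
r[n]    0    4    9   13   18   22   27   31   36   40   45   49

49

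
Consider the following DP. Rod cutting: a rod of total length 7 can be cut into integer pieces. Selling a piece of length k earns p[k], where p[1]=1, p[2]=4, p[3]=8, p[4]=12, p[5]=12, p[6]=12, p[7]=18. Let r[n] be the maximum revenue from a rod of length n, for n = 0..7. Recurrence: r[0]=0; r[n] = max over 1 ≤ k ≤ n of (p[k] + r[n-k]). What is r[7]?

20

   n    0    1    2    3    4    5    6    7
r[n]    0    1    4    8   12   13   16   20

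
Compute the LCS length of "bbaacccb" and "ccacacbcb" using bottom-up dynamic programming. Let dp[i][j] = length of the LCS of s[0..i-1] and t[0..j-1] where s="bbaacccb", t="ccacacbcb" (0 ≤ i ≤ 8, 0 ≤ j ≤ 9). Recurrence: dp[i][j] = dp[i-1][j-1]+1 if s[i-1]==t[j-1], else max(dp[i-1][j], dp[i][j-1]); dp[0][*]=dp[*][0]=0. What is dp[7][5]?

3

   ''  c  c  a  c  a  c  b  c  b
''  0  0  0  0  0  0  0  0  0  0
 b  0  0  0  0  0  0  0  1  1  1
 b  0  0  0  0  0  0  0  1  1  2
 a  0  0  0  1  1  1  1  1  1  2
 a  0  0  0  1  1  2  2  2  2  2
 c  0  1  1  1  2  2  3  3  3  3
 c  0  1  2  2  2  2  3  3  4  4
 c  0  1  2  2  3  3  3  3  4  4
 b  0  1  2  2  3  3  3  4  4  5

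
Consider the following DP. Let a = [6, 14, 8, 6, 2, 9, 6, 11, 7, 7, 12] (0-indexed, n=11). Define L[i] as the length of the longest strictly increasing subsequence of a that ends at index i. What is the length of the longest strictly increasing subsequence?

5

   i    0    1    2    3    4    5    6    7    8    9   10
a[i]    6   14    8    6    2    9    6   11    7    7   12
L[i]    1    2    2    1    1    3    2    4    3    3    5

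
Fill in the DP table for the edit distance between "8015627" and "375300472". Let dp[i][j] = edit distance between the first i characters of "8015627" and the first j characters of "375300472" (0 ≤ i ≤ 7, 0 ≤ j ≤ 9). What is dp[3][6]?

   ''  3  7  5  3  0  0  4  7  2
''  0  1  2  3  4  5  6  7  8  9
 8  1  1  2  3  4  5  6  7  8  9
 0  2  2  2  3  4  4  5  6  7  8
 1  3  3  3  3  4  5  5  6  7  8
 5  4  4  4  3  4  5  6  6  7  8
 6  5  5  5  4  4  5  6  7  7  8
 2  6  6  6  5  5  5  6  7  8  7
 7  7  7  6  6  6  6  6  7  7  8

5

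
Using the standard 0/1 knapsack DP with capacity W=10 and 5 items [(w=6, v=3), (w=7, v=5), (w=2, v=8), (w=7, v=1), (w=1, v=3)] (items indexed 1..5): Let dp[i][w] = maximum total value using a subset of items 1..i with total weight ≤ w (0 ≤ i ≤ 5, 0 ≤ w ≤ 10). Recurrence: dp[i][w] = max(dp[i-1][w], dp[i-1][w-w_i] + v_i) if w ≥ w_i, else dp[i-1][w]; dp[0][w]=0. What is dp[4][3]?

i\w   0   1   2   3   4   5   6   7   8   9  10
  0   0   0   0   0   0   0   0   0   0   0   0
  1   0   0   0   0   0   0   3   3   3   3   3
  2   0   0   0   0   0   0   3   5   5   5   5
  3   0   0   8   8   8   8   8   8  11  13  13
  4   0   0   8   8   8   8   8   8  11  13  13
  5   0   3   8  11  11  11  11  11  11  14  16

8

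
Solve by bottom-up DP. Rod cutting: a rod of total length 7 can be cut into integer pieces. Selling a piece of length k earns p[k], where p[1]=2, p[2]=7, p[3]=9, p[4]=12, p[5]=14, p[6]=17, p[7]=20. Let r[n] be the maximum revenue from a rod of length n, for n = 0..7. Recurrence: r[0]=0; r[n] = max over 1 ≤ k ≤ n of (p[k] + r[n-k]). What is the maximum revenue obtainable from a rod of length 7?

23

   n    0    1    2    3    4    5    6    7
r[n]    0    2    7    9   14   16   21   23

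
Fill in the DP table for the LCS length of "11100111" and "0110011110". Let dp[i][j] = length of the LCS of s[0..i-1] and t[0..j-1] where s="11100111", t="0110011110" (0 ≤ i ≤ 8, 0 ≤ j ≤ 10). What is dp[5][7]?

4

   ''  0  1  1  0  0  1  1  1  1  0
''  0  0  0  0  0  0  0  0  0  0  0
 1  0  0  1  1  1  1  1  1  1  1  1
 1  0  0  1  2  2  2  2  2  2  2  2
 1  0  0  1  2  2  2  3  3  3  3  3
 0  0  1  1  2  3  3  3  3  3  3  4
 0  0  1  1  2  3  4  4  4  4  4  4
 1  0  1  2  2  3  4  5  5  5  5  5
 1  0  1  2  3  3  4  5  6  6  6  6
 1  0  1  2  3  3  4  5  6  7  7  7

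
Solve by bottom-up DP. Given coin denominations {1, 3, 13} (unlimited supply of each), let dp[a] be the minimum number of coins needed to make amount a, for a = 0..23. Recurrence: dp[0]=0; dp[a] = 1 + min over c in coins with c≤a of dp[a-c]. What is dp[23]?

5

 a  0  1  2  3  4  5  6  7  8  9 10 11 12 13 14 15 16 17 18 19 20 21 22 23
dp  0  1  2  1  2  3  2  3  4  3  4  5  4  1  2  3  2  3  4  3  4  5  4  5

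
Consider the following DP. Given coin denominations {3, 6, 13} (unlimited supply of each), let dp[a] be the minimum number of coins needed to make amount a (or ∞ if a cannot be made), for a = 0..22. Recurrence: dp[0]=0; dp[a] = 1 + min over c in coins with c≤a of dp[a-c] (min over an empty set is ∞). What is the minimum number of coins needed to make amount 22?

3

 a  0  1  2  3  4  5  6  7  8  9 10 11 12 13 14 15 16 17 18 19 20 21 22
dp  0  -  -  1  -  -  1  -  -  2  -  -  2  1  -  3  2  -  3  2  -  4  3
(- denotes ∞ / unreachable)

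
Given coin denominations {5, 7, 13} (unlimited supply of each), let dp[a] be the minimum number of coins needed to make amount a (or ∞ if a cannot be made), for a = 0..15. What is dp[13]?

 a  0  1  2  3  4  5  6  7  8  9 10 11 12 13 14 15
dp  0  -  -  -  -  1  -  1  -  -  2  -  2  1  2  3
(- denotes ∞ / unreachable)

1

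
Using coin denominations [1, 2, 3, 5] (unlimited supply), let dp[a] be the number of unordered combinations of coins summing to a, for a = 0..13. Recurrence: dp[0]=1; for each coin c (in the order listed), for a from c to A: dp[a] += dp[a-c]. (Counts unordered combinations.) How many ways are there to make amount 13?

34

after  coin     0     1     2     3     4     5     6     7     8     9    10    11    12    13
          1     1     1     1     1     1     1     1     1     1     1     1     1     1     1
          2     1     1     2     2     3     3     4     4     5     5     6     6     7     7
          3     1     1     2     3     4     5     7     8    10    12    14    16    19    21
          5     1     1     2     3     4     6     8    10    13    16    20    24    29    34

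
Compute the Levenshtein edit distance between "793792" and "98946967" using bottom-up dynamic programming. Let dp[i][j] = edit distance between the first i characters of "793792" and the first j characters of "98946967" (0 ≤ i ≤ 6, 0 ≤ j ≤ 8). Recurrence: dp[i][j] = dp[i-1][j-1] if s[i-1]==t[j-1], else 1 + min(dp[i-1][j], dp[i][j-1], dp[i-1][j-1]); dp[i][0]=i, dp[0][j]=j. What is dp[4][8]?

   ''  9  8  9  4  6  9  6  7
''  0  1  2  3  4  5  6  7  8
 7  1  1  2  3  4  5  6  7  7
 9  2  1  2  2  3  4  5  6  7
 3  3  2  2  3  3  4  5  6  7
 7  4  3  3  3  4  4  5  6  6
 9  5  4  4  3  4  5  4  5  6
 2  6  5  5  4  4  5  5  5  6

6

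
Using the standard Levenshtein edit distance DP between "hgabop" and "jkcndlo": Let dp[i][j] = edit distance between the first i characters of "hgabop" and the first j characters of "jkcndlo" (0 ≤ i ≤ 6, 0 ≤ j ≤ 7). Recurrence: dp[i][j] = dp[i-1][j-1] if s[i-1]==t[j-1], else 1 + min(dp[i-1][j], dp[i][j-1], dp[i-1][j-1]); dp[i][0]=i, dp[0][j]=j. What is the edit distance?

7

   ''  j  k  c  n  d  l  o
''  0  1  2  3  4  5  6  7
 h  1  1  2  3  4  5  6  7
 g  2  2  2  3  4  5  6  7
 a  3  3  3  3  4  5  6  7
 b  4  4  4  4  4  5  6  7
 o  5  5  5  5  5  5  6  6
 p  6  6  6  6  6  6  6  7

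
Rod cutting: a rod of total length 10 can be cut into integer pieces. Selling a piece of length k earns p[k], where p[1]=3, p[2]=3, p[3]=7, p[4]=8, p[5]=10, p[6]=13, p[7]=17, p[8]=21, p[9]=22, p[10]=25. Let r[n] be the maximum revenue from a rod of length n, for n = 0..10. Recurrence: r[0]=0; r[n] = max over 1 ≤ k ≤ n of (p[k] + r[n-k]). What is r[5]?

   n    0    1    2    3    4    5    6    7    8    9   10
r[n]    0    3    6    9   12   15   18   21   24   27   30

15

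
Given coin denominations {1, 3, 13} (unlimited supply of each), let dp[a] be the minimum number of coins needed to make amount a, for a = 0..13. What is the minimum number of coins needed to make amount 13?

 a  0  1  2  3  4  5  6  7  8  9 10 11 12 13
dp  0  1  2  1  2  3  2  3  4  3  4  5  4  1

1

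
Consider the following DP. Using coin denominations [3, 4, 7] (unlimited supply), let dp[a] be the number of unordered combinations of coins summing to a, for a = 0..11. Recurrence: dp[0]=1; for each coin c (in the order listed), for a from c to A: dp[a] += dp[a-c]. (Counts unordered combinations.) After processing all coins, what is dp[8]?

1

after  coin     0     1     2     3     4     5     6     7     8     9    10    11
          3     1     0     0     1     0     0     1     0     0     1     0     0
          4     1     0     0     1     1     0     1     1     1     1     1     1
          7     1     0     0     1     1     0     1     2     1     1     2     2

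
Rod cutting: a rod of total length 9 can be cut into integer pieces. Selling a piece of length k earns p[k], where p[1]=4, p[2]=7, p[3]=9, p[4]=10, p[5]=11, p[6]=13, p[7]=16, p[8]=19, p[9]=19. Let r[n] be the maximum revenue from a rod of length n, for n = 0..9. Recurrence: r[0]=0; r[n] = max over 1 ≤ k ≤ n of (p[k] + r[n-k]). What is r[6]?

24

   n    0    1    2    3    4    5    6    7    8    9
r[n]    0    4    8   12   16   20   24   28   32   36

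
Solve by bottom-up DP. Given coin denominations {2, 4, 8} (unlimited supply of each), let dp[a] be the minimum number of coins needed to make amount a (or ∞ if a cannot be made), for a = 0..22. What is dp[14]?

3

 a  0  1  2  3  4  5  6  7  8  9 10 11 12 13 14 15 16 17 18 19 20 21 22
dp  0  -  1  -  1  -  2  -  1  -  2  -  2  -  3  -  2  -  3  -  3  -  4
(- denotes ∞ / unreachable)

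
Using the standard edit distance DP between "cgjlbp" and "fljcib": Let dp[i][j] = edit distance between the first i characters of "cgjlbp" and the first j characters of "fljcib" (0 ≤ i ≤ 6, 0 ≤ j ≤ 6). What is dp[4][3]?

   ''  f  l  j  c  i  b
''  0  1  2  3  4  5  6
 c  1  1  2  3  3  4  5
 g  2  2  2  3  4  4  5
 j  3  3  3  2  3  4  5
 l  4  4  3  3  3  4  5
 b  5  5  4  4  4  4  4
 p  6  6  5  5  5  5  5

3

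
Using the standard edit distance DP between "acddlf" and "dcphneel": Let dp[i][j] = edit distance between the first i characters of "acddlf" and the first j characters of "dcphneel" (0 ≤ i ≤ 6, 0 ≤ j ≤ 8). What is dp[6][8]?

   ''  d  c  p  h  n  e  e  l
''  0  1  2  3  4  5  6  7  8
 a  1  1  2  3  4  5  6  7  8
 c  2  2  1  2  3  4  5  6  7
 d  3  2  2  2  3  4  5  6  7
 d  4  3  3  3  3  4  5  6  7
 l  5  4  4  4  4  4  5  6  6
 f  6  5  5  5  5  5  5  6  7

7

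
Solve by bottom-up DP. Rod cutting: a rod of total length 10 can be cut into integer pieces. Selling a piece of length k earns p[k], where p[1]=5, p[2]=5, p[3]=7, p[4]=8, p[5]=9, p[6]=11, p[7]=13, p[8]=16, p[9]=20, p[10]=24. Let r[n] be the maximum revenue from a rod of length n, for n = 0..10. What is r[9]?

45

   n    0    1    2    3    4    5    6    7    8    9   10
r[n]    0    5   10   15   20   25   30   35   40   45   50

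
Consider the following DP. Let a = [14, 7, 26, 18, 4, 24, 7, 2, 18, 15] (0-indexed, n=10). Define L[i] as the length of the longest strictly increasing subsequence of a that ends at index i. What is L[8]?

   i    0    1    2    3    4    5    6    7    8    9
a[i]   14    7   26   18    4   24    7    2   18   15
L[i]    1    1    2    2    1    3    2    1    3    3

3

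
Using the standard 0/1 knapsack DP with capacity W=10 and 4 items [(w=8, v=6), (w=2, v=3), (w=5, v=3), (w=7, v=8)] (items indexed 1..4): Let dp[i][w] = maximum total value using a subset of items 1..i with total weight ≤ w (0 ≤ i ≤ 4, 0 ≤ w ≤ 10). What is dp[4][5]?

i\w   0   1   2   3   4   5   6   7   8   9  10
  0   0   0   0   0   0   0   0   0   0   0   0
  1   0   0   0   0   0   0   0   0   6   6   6
  2   0   0   3   3   3   3   3   3   6   6   9
  3   0   0   3   3   3   3   3   6   6   6   9
  4   0   0   3   3   3   3   3   8   8  11  11

3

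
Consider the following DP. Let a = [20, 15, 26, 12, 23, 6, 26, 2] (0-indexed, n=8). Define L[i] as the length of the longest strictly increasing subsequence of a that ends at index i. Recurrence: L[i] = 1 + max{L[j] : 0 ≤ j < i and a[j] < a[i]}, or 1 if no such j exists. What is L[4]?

   i    0    1    2    3    4    5    6    7
a[i]   20   15   26   12   23    6   26    2
L[i]    1    1    2    1    2    1    3    1

2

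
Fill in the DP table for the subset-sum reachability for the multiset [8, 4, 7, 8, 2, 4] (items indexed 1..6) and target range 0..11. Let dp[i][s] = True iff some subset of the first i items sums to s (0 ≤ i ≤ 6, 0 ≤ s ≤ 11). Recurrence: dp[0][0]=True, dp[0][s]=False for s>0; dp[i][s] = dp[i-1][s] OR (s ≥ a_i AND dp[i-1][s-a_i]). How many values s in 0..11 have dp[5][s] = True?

i\s   0   1   2   3   4   5   6   7   8   9  10  11
  0   T   F   F   F   F   F   F   F   F   F   F   F
  1   T   F   F   F   F   F   F   F   T   F   F   F
  2   T   F   F   F   T   F   F   F   T   F   F   F
  3   T   F   F   F   T   F   F   T   T   F   F   T
  4   T   F   F   F   T   F   F   T   T   F   F   T
  5   T   F   T   F   T   F   T   T   T   T   T   T
  6   T   F   T   F   T   F   T   T   T   T   T   T

9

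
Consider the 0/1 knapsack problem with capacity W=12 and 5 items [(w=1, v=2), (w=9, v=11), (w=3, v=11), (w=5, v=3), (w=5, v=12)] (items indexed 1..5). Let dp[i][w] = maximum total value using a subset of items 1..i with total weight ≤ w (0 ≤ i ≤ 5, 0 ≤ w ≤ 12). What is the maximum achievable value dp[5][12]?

25

i\w   0   1   2   3   4   5   6   7   8   9  10  11  12
  0   0   0   0   0   0   0   0   0   0   0   0   0   0
  1   0   2   2   2   2   2   2   2   2   2   2   2   2
  2   0   2   2   2   2   2   2   2   2  11  13  13  13
  3   0   2   2  11  13  13  13  13  13  13  13  13  22
  4   0   2   2  11  13  13  13  13  14  16  16  16  22
  5   0   2   2  11  13  13  14  14  23  25  25  25  25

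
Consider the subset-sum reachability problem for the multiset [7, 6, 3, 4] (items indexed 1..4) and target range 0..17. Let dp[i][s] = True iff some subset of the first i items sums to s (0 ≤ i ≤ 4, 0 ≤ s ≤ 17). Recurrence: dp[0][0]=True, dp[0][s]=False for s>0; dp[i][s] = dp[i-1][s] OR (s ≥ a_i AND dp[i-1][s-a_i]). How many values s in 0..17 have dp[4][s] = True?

i\s   0   1   2   3   4   5   6   7   8   9  10  11  12  13  14  15  16  17
  0   T   F   F   F   F   F   F   F   F   F   F   F   F   F   F   F   F   F
  1   T   F   F   F   F   F   F   T   F   F   F   F   F   F   F   F   F   F
  2   T   F   F   F   F   F   T   T   F   F   F   F   F   T   F   F   F   F
  3   T   F   F   T   F   F   T   T   F   T   T   F   F   T   F   F   T   F
  4   T   F   F   T   T   F   T   T   F   T   T   T   F   T   T   F   T   T

12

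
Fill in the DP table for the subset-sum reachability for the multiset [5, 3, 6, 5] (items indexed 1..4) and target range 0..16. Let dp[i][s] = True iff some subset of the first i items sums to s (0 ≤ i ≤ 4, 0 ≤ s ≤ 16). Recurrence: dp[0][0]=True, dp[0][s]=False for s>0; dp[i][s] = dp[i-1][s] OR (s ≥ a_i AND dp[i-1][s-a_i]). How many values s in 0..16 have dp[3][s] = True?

i\s   0   1   2   3   4   5   6   7   8   9  10  11  12  13  14  15  16
  0   T   F   F   F   F   F   F   F   F   F   F   F   F   F   F   F   F
  1   T   F   F   F   F   T   F   F   F   F   F   F   F   F   F   F   F
  2   T   F   F   T   F   T   F   F   T   F   F   F   F   F   F   F   F
  3   T   F   F   T   F   T   T   F   T   T   F   T   F   F   T   F   F
  4   T   F   F   T   F   T   T   F   T   T   T   T   F   T   T   F   T

8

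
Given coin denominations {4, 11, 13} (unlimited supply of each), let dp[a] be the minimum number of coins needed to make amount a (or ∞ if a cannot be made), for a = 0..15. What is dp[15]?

 a  0  1  2  3  4  5  6  7  8  9 10 11 12 13 14 15
dp  0  -  -  -  1  -  -  -  2  -  -  1  3  1  -  2
(- denotes ∞ / unreachable)

2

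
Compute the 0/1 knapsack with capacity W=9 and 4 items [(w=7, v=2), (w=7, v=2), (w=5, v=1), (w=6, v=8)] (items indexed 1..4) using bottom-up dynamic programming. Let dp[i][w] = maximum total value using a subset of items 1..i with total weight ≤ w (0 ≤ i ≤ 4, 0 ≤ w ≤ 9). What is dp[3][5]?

1

i\w   0   1   2   3   4   5   6   7   8   9
  0   0   0   0   0   0   0   0   0   0   0
  1   0   0   0   0   0   0   0   2   2   2
  2   0   0   0   0   0   0   0   2   2   2
  3   0   0   0   0   0   1   1   2   2   2
  4   0   0   0   0   0   1   8   8   8   8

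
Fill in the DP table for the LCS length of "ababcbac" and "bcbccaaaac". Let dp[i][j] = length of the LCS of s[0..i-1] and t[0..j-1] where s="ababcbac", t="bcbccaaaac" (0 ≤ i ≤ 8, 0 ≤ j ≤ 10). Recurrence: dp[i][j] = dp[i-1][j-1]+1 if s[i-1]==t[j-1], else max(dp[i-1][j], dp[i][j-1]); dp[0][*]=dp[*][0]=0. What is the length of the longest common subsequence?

   ''  b  c  b  c  c  a  a  a  a  c
''  0  0  0  0  0  0  0  0  0  0  0
 a  0  0  0  0  0  0  1  1  1  1  1
 b  0  1  1  1  1  1  1  1  1  1  1
 a  0  1  1  1  1  1  2  2  2  2  2
 b  0  1  1  2  2  2  2  2  2  2  2
 c  0  1  2  2  3  3  3  3  3  3  3
 b  0  1  2  3  3  3  3  3  3  3  3
 a  0  1  2  3  3  3  4  4  4  4  4
 c  0  1  2  3  4  4  4  4  4  4  5

5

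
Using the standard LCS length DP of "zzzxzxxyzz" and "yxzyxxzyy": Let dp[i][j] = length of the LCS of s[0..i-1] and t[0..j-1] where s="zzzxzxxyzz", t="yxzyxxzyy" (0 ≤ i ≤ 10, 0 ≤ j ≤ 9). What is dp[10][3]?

2

   ''  y  x  z  y  x  x  z  y  y
''  0  0  0  0  0  0  0  0  0  0
 z  0  0  0  1  1  1  1  1  1  1
 z  0  0  0  1  1  1  1  2  2  2
 z  0  0  0  1  1  1  1  2  2  2
 x  0  0  1  1  1  2  2  2  2  2
 z  0  0  1  2  2  2  2  3  3  3
 x  0  0  1  2  2  3  3  3  3  3
 x  0  0  1  2  2  3  4  4  4  4
 y  0  1  1  2  3  3  4  4  5  5
 z  0  1  1  2  3  3  4  5  5  5
 z  0  1  1  2  3  3  4  5  5  5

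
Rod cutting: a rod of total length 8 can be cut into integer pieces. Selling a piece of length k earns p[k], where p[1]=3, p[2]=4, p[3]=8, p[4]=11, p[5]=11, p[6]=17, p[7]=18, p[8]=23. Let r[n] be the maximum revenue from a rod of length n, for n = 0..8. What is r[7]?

   n    0    1    2    3    4    5    6    7    8
r[n]    0    3    6    9   12   15   18   21   24

21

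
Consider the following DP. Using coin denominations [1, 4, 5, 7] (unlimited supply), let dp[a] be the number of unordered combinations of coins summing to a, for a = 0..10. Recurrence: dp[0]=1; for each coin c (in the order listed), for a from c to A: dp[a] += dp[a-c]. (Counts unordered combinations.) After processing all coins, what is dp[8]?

5

after  coin     0     1     2     3     4     5     6     7     8     9    10
          1     1     1     1     1     1     1     1     1     1     1     1
          4     1     1     1     1     2     2     2     2     3     3     3
          5     1     1     1     1     2     3     3     3     4     5     6
          7     1     1     1     1     2     3     3     4     5     6     7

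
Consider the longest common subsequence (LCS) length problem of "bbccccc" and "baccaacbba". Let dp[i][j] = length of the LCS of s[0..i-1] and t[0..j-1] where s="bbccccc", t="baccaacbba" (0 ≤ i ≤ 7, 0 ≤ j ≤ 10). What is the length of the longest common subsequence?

4

   ''  b  a  c  c  a  a  c  b  b  a
''  0  0  0  0  0  0  0  0  0  0  0
 b  0  1  1  1  1  1  1  1  1  1  1
 b  0  1  1  1  1  1  1  1  2  2  2
 c  0  1  1  2  2  2  2  2  2  2  2
 c  0  1  1  2  3  3  3  3  3  3  3
 c  0  1  1  2  3  3  3  4  4  4  4
 c  0  1  1  2  3  3  3  4  4  4  4
 c  0  1  1  2  3  3  3  4  4  4  4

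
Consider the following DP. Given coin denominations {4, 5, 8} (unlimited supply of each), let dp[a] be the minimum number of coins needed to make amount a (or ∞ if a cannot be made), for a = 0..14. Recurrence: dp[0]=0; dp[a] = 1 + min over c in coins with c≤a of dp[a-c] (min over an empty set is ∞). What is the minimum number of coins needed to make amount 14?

 a  0  1  2  3  4  5  6  7  8  9 10 11 12 13 14
dp  0  -  -  -  1  1  -  -  1  2  2  -  2  2  3
(- denotes ∞ / unreachable)

3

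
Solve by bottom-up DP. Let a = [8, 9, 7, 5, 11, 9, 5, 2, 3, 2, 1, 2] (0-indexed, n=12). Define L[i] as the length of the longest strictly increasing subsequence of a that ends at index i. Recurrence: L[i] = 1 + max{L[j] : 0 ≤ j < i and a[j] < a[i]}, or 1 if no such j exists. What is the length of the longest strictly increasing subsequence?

3

   i    0    1    2    3    4    5    6    7    8    9   10   11
a[i]    8    9    7    5   11    9    5    2    3    2    1    2
L[i]    1    2    1    1    3    2    1    1    2    1    1    2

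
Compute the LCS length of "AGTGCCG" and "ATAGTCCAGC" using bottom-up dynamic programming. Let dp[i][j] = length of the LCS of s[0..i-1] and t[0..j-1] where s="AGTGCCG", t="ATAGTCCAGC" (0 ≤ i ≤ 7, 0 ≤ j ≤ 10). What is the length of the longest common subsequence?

6

   ''  A  T  A  G  T  C  C  A  G  C
''  0  0  0  0  0  0  0  0  0  0  0
 A  0  1  1  1  1  1  1  1  1  1  1
 G  0  1  1  1  2  2  2  2  2  2  2
 T  0  1  2  2  2  3  3  3  3  3  3
 G  0  1  2  2  3  3  3  3  3  4  4
 C  0  1  2  2  3  3  4  4  4  4  5
 C  0  1  2  2  3  3  4  5  5  5  5
 G  0  1  2  2  3  3  4  5  5  6  6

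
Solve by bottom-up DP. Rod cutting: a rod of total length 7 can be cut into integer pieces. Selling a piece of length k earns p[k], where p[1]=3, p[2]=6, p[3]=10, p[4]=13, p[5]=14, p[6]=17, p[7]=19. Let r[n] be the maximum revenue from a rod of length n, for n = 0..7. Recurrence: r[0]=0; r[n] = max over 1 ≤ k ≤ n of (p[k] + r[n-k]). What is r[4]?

13

   n    0    1    2    3    4    5    6    7
r[n]    0    3    6   10   13   16   20   23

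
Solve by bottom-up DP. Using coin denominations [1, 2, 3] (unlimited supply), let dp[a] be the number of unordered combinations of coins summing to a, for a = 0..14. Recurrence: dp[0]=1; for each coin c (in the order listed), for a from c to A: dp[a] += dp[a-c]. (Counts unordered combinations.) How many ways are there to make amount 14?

after  coin     0     1     2     3     4     5     6     7     8     9    10    11    12    13    14
          1     1     1     1     1     1     1     1     1     1     1     1     1     1     1     1
          2     1     1     2     2     3     3     4     4     5     5     6     6     7     7     8
          3     1     1     2     3     4     5     7     8    10    12    14    16    19    21    24

24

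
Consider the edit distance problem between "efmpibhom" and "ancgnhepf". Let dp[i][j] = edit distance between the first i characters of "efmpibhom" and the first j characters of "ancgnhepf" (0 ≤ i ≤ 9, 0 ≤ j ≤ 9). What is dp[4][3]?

   ''  a  n  c  g  n  h  e  p  f
''  0  1  2  3  4  5  6  7  8  9
 e  1  1  2  3  4  5  6  6  7  8
 f  2  2  2  3  4  5  6  7  7  7
 m  3  3  3  3  4  5  6  7  8  8
 p  4  4  4  4  4  5  6  7  7  8
 i  5  5  5  5  5  5  6  7  8  8
 b  6  6  6  6  6  6  6  7  8  9
 h  7  7  7  7  7  7  6  7  8  9
 o  8  8  8  8  8  8  7  7  8  9
 m  9  9  9  9  9  9  8  8  8  9

4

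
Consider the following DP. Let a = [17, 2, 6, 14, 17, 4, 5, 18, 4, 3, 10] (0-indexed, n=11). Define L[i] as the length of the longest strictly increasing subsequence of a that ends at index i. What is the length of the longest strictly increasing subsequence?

   i    0    1    2    3    4    5    6    7    8    9   10
a[i]   17    2    6   14   17    4    5   18    4    3   10
L[i]    1    1    2    3    4    2    3    5    2    2    4

5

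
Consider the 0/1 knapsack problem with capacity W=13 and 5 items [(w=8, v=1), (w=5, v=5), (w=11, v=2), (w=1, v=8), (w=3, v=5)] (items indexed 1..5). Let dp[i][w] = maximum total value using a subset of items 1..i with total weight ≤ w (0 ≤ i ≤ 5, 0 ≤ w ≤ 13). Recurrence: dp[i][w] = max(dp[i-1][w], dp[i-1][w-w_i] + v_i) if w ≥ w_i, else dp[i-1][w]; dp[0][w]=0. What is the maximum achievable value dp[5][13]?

18

i\w   0   1   2   3   4   5   6   7   8   9  10  11  12  13
  0   0   0   0   0   0   0   0   0   0   0   0   0   0   0
  1   0   0   0   0   0   0   0   0   1   1   1   1   1   1
  2   0   0   0   0   0   5   5   5   5   5   5   5   5   6
  3   0   0   0   0   0   5   5   5   5   5   5   5   5   6
  4   0   8   8   8   8   8  13  13  13  13  13  13  13  13
  5   0   8   8   8  13  13  13  13  13  18  18  18  18  18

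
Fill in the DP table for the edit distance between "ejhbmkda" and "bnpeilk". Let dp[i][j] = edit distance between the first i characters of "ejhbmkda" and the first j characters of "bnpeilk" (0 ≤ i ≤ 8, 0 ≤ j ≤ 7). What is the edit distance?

8

   ''  b  n  p  e  i  l  k
''  0  1  2  3  4  5  6  7
 e  1  1  2  3  3  4  5  6
 j  2  2  2  3  4  4  5  6
 h  3  3  3  3  4  5  5  6
 b  4  3  4  4  4  5  6  6
 m  5  4  4  5  5  5  6  7
 k  6  5  5  5  6  6  6  6
 d  7  6  6  6  6  7  7  7
 a  8  7  7  7  7  7  8  8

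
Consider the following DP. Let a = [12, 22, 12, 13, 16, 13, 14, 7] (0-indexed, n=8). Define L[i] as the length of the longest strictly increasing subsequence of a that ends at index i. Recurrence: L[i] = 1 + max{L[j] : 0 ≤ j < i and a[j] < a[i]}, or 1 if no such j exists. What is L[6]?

   i    0    1    2    3    4    5    6    7
a[i]   12   22   12   13   16   13   14    7
L[i]    1    2    1    2    3    2    3    1

3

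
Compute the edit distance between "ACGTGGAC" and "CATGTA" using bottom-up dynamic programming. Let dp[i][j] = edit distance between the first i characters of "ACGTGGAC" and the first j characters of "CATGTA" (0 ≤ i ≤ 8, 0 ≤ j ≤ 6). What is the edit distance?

4

   ''  C  A  T  G  T  A
''  0  1  2  3  4  5  6
 A  1  1  1  2  3  4  5
 C  2  1  2  2  3  4  5
 G  3  2  2  3  2  3  4
 T  4  3  3  2  3  2  3
 G  5  4  4  3  2  3  3
 G  6  5  5  4  3  3  4
 A  7  6  5  5  4  4  3
 C  8  7  6  6  5  5  4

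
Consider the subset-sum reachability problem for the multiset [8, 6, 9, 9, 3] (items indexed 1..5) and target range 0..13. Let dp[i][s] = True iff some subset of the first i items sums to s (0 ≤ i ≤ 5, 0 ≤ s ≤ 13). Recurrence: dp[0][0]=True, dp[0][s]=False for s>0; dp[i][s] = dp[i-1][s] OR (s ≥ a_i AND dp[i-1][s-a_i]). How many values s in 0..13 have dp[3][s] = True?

i\s   0   1   2   3   4   5   6   7   8   9  10  11  12  13
  0   T   F   F   F   F   F   F   F   F   F   F   F   F   F
  1   T   F   F   F   F   F   F   F   T   F   F   F   F   F
  2   T   F   F   F   F   F   T   F   T   F   F   F   F   F
  3   T   F   F   F   F   F   T   F   T   T   F   F   F   F
  4   T   F   F   F   F   F   T   F   T   T   F   F   F   F
  5   T   F   F   T   F   F   T   F   T   T   F   T   T   F

4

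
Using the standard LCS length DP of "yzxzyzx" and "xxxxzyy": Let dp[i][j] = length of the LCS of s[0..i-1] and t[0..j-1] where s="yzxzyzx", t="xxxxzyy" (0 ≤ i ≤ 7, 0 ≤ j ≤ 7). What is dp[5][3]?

   ''  x  x  x  x  z  y  y
''  0  0  0  0  0  0  0  0
 y  0  0  0  0  0  0  1  1
 z  0  0  0  0  0  1  1  1
 x  0  1  1  1  1  1  1  1
 z  0  1  1  1  1  2  2  2
 y  0  1  1  1  1  2  3  3
 z  0  1  1  1  1  2  3  3
 x  0  1  2  2  2  2  3  3

1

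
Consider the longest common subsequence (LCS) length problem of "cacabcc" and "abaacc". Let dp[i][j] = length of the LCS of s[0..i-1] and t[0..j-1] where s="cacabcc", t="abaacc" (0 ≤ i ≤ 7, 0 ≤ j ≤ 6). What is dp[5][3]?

2

   ''  a  b  a  a  c  c
''  0  0  0  0  0  0  0
 c  0  0  0  0  0  1  1
 a  0  1  1  1  1  1  1
 c  0  1  1  1  1  2  2
 a  0  1  1  2  2  2  2
 b  0  1  2  2  2  2  2
 c  0  1  2  2  2  3  3
 c  0  1  2  2  2  3  4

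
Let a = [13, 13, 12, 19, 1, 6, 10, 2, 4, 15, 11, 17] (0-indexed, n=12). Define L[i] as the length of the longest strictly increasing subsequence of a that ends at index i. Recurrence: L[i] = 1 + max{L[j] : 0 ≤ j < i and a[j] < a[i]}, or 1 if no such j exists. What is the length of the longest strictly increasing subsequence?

5

   i    0    1    2    3    4    5    6    7    8    9   10   11
a[i]   13   13   12   19    1    6   10    2    4   15   11   17
L[i]    1    1    1    2    1    2    3    2    3    4    4    5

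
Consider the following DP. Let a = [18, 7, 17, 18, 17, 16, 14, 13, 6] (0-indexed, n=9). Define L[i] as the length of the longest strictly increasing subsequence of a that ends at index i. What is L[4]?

2

   i    0    1    2    3    4    5    6    7    8
a[i]   18    7   17   18   17   16   14   13    6
L[i]    1    1    2    3    2    2    2    2    1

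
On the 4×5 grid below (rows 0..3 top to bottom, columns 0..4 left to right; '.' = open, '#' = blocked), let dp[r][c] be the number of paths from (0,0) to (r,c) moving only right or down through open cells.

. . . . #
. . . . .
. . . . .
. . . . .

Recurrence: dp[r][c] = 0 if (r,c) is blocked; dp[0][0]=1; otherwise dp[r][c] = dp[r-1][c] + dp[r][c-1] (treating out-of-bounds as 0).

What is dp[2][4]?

14

r\c   0   1   2   3   4
  0   1   1   1   1   0
  1   1   2   3   4   4
  2   1   3   6  10  14
  3   1   4  10  20  34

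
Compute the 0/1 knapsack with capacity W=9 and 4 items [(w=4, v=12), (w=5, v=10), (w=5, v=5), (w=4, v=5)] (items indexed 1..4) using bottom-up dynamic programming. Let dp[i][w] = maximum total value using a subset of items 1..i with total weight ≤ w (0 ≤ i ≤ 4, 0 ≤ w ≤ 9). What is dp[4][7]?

i\w   0   1   2   3   4   5   6   7   8   9
  0   0   0   0   0   0   0   0   0   0   0
  1   0   0   0   0  12  12  12  12  12  12
  2   0   0   0   0  12  12  12  12  12  22
  3   0   0   0   0  12  12  12  12  12  22
  4   0   0   0   0  12  12  12  12  17  22

12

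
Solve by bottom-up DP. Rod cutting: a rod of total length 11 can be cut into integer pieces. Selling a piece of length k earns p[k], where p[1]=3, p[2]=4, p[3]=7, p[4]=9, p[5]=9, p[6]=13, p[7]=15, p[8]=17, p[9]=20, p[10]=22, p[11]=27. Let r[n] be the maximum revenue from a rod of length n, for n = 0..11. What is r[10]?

30

   n    0    1    2    3    4    5    6    7    8    9   10   11
r[n]    0    3    6    9   12   15   18   21   24   27   30   33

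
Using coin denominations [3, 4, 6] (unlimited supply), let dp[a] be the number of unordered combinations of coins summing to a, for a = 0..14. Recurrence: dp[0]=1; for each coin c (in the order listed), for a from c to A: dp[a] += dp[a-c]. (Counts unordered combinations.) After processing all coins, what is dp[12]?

after  coin     0     1     2     3     4     5     6     7     8     9    10    11    12    13    14
          3     1     0     0     1     0     0     1     0     0     1     0     0     1     0     0
          4     1     0     0     1     1     0     1     1     1     1     1     1     2     1     1
          6     1     0     0     1     1     0     2     1     1     2     2     1     4     2     2

4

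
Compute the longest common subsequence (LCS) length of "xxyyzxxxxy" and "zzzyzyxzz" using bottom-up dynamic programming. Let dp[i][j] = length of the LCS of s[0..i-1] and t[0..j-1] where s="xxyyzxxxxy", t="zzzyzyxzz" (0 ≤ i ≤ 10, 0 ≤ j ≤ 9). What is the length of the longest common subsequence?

3

   ''  z  z  z  y  z  y  x  z  z
''  0  0  0  0  0  0  0  0  0  0
 x  0  0  0  0  0  0  0  1  1  1
 x  0  0  0  0  0  0  0  1  1  1
 y  0  0  0  0  1  1  1  1  1  1
 y  0  0  0  0  1  1  2  2  2  2
 z  0  1  1  1  1  2  2  2  3  3
 x  0  1  1  1  1  2  2  3  3  3
 x  0  1  1  1  1  2  2  3  3  3
 x  0  1  1  1  1  2  2  3  3  3
 x  0  1  1  1  1  2  2  3  3  3
 y  0  1  1  1  2  2  3  3  3  3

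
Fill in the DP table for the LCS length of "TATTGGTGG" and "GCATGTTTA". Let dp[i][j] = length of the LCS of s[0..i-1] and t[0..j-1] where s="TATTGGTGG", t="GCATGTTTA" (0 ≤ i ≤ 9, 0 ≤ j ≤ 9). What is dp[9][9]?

   ''  G  C  A  T  G  T  T  T  A
''  0  0  0  0  0  0  0  0  0  0
 T  0  0  0  0  1  1  1  1  1  1
 A  0  0  0  1  1  1  1  1  1  2
 T  0  0  0  1  2  2  2  2  2  2
 T  0  0  0  1  2  2  3  3  3  3
 G  0  1  1  1  2  3  3  3  3  3
 G  0  1  1  1  2  3  3  3  3  3
 T  0  1  1  1  2  3  4  4  4  4
 G  0  1  1  1  2  3  4  4  4  4
 G  0  1  1  1  2  3  4  4  4  4

4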